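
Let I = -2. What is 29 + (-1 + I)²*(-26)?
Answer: -205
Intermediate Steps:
29 + (-1 + I)²*(-26) = 29 + (-1 - 2)²*(-26) = 29 + (-3)²*(-26) = 29 + 9*(-26) = 29 - 234 = -205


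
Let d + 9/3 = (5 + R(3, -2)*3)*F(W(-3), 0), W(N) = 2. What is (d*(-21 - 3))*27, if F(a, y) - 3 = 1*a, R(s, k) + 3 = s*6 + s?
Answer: -189216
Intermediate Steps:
R(s, k) = -3 + 7*s (R(s, k) = -3 + (s*6 + s) = -3 + (6*s + s) = -3 + 7*s)
F(a, y) = 3 + a (F(a, y) = 3 + 1*a = 3 + a)
d = 292 (d = -3 + (5 + (-3 + 7*3)*3)*(3 + 2) = -3 + (5 + (-3 + 21)*3)*5 = -3 + (5 + 18*3)*5 = -3 + (5 + 54)*5 = -3 + 59*5 = -3 + 295 = 292)
(d*(-21 - 3))*27 = (292*(-21 - 3))*27 = (292*(-24))*27 = -7008*27 = -189216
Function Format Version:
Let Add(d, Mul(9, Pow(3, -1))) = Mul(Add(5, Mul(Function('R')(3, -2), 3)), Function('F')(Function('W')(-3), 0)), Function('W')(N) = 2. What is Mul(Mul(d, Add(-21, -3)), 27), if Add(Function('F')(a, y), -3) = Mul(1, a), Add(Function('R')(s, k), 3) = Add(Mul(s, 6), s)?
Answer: -189216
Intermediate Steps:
Function('R')(s, k) = Add(-3, Mul(7, s)) (Function('R')(s, k) = Add(-3, Add(Mul(s, 6), s)) = Add(-3, Add(Mul(6, s), s)) = Add(-3, Mul(7, s)))
Function('F')(a, y) = Add(3, a) (Function('F')(a, y) = Add(3, Mul(1, a)) = Add(3, a))
d = 292 (d = Add(-3, Mul(Add(5, Mul(Add(-3, Mul(7, 3)), 3)), Add(3, 2))) = Add(-3, Mul(Add(5, Mul(Add(-3, 21), 3)), 5)) = Add(-3, Mul(Add(5, Mul(18, 3)), 5)) = Add(-3, Mul(Add(5, 54), 5)) = Add(-3, Mul(59, 5)) = Add(-3, 295) = 292)
Mul(Mul(d, Add(-21, -3)), 27) = Mul(Mul(292, Add(-21, -3)), 27) = Mul(Mul(292, -24), 27) = Mul(-7008, 27) = -189216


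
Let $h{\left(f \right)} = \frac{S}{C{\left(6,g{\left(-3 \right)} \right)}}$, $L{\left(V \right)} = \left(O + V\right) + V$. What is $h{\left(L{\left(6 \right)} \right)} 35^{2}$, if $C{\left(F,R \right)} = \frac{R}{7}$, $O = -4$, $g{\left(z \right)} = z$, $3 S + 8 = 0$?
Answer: $\frac{68600}{9} \approx 7622.2$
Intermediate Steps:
$S = - \frac{8}{3}$ ($S = - \frac{8}{3} + \frac{1}{3} \cdot 0 = - \frac{8}{3} + 0 = - \frac{8}{3} \approx -2.6667$)
$C{\left(F,R \right)} = \frac{R}{7}$ ($C{\left(F,R \right)} = R \frac{1}{7} = \frac{R}{7}$)
$L{\left(V \right)} = -4 + 2 V$ ($L{\left(V \right)} = \left(-4 + V\right) + V = -4 + 2 V$)
$h{\left(f \right)} = \frac{56}{9}$ ($h{\left(f \right)} = - \frac{8}{3 \cdot \frac{1}{7} \left(-3\right)} = - \frac{8}{3 \left(- \frac{3}{7}\right)} = \left(- \frac{8}{3}\right) \left(- \frac{7}{3}\right) = \frac{56}{9}$)
$h{\left(L{\left(6 \right)} \right)} 35^{2} = \frac{56 \cdot 35^{2}}{9} = \frac{56}{9} \cdot 1225 = \frac{68600}{9}$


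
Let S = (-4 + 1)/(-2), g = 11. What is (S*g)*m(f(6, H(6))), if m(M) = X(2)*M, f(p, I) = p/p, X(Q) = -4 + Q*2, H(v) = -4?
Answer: 0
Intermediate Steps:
S = 3/2 (S = -3*(-½) = 3/2 ≈ 1.5000)
X(Q) = -4 + 2*Q
f(p, I) = 1
m(M) = 0 (m(M) = (-4 + 2*2)*M = (-4 + 4)*M = 0*M = 0)
(S*g)*m(f(6, H(6))) = ((3/2)*11)*0 = (33/2)*0 = 0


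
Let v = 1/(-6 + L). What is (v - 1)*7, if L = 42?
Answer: -245/36 ≈ -6.8056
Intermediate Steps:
v = 1/36 (v = 1/(-6 + 42) = 1/36 ≈ 0.027778)
(v - 1)*7 = (1/36 - 1)*7 = -35/36*7 = -245/36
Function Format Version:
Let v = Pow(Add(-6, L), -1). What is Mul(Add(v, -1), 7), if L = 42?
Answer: Rational(-245, 36) ≈ -6.8056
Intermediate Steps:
v = Rational(1, 36) (v = Pow(Add(-6, 42), -1) = Pow(36, -1) = Rational(1, 36) ≈ 0.027778)
Mul(Add(v, -1), 7) = Mul(Add(Rational(1, 36), -1), 7) = Mul(Rational(-35, 36), 7) = Rational(-245, 36)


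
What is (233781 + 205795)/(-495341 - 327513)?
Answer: -219788/411427 ≈ -0.53421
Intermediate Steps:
(233781 + 205795)/(-495341 - 327513) = 439576/(-822854) = 439576*(-1/822854) = -219788/411427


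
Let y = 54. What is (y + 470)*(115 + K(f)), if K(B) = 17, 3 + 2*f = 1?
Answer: 69168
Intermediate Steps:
f = -1 (f = -3/2 + (½)*1 = -3/2 + ½ = -1)
(y + 470)*(115 + K(f)) = (54 + 470)*(115 + 17) = 524*132 = 69168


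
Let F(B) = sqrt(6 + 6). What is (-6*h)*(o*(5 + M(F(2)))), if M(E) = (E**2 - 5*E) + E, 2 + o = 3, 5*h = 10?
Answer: -204 + 96*sqrt(3) ≈ -37.723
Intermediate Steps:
h = 2 (h = (1/5)*10 = 2)
F(B) = 2*sqrt(3) (F(B) = sqrt(12) = 2*sqrt(3))
o = 1 (o = -2 + 3 = 1)
M(E) = E**2 - 4*E
(-6*h)*(o*(5 + M(F(2)))) = (-6*2)*(1*(5 + (2*sqrt(3))*(-4 + 2*sqrt(3)))) = -12*(5 + 2*sqrt(3)*(-4 + 2*sqrt(3))) = -60 - 24*sqrt(3)*(-4 + 2*sqrt(3))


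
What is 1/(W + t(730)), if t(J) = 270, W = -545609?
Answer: -1/545339 ≈ -1.8337e-6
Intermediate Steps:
1/(W + t(730)) = 1/(-545609 + 270) = 1/(-545339) = -1/545339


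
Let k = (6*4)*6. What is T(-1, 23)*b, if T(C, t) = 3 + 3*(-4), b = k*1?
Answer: -1296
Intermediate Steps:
k = 144 (k = 24*6 = 144)
b = 144 (b = 144*1 = 144)
T(C, t) = -9 (T(C, t) = 3 - 12 = -9)
T(-1, 23)*b = -9*144 = -1296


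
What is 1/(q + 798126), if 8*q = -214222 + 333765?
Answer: 8/6504551 ≈ 1.2299e-6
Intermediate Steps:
q = 119543/8 (q = (-214222 + 333765)/8 = (⅛)*119543 = 119543/8 ≈ 14943.)
1/(q + 798126) = 1/(119543/8 + 798126) = 1/(6504551/8) = 8/6504551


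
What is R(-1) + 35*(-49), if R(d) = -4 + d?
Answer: -1720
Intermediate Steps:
R(-1) + 35*(-49) = (-4 - 1) + 35*(-49) = -5 - 1715 = -1720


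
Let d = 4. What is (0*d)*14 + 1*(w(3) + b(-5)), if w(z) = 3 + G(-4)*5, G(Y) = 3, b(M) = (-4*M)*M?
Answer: -82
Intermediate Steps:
b(M) = -4*M²
w(z) = 18 (w(z) = 3 + 3*5 = 3 + 15 = 18)
(0*d)*14 + 1*(w(3) + b(-5)) = (0*4)*14 + 1*(18 - 4*(-5)²) = 0*14 + 1*(18 - 4*25) = 0 + 1*(18 - 100) = 0 + 1*(-82) = 0 - 82 = -82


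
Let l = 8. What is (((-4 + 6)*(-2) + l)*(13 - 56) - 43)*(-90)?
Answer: 19350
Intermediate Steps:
(((-4 + 6)*(-2) + l)*(13 - 56) - 43)*(-90) = (((-4 + 6)*(-2) + 8)*(13 - 56) - 43)*(-90) = ((2*(-2) + 8)*(-43) - 43)*(-90) = ((-4 + 8)*(-43) - 43)*(-90) = (4*(-43) - 43)*(-90) = (-172 - 43)*(-90) = -215*(-90) = 19350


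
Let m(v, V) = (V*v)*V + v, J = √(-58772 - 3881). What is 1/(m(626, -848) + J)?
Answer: 450159730/202643782513735553 - I*√62653/202643782513735553 ≈ 2.2214e-9 - 1.2352e-15*I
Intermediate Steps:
J = I*√62653 (J = √(-62653) = I*√62653 ≈ 250.31*I)
m(v, V) = v + v*V² (m(v, V) = v*V² + v = v + v*V²)
1/(m(626, -848) + J) = 1/(626*(1 + (-848)²) + I*√62653) = 1/(626*(1 + 719104) + I*√62653) = 1/(626*719105 + I*√62653) = 1/(450159730 + I*√62653)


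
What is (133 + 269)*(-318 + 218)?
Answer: -40200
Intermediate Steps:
(133 + 269)*(-318 + 218) = 402*(-100) = -40200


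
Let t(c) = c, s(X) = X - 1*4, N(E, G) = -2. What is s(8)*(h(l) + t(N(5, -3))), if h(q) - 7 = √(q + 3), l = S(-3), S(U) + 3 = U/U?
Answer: 24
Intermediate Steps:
s(X) = -4 + X (s(X) = X - 4 = -4 + X)
S(U) = -2 (S(U) = -3 + U/U = -3 + 1 = -2)
l = -2
h(q) = 7 + √(3 + q) (h(q) = 7 + √(q + 3) = 7 + √(3 + q))
s(8)*(h(l) + t(N(5, -3))) = (-4 + 8)*((7 + √(3 - 2)) - 2) = 4*((7 + √1) - 2) = 4*((7 + 1) - 2) = 4*(8 - 2) = 4*6 = 24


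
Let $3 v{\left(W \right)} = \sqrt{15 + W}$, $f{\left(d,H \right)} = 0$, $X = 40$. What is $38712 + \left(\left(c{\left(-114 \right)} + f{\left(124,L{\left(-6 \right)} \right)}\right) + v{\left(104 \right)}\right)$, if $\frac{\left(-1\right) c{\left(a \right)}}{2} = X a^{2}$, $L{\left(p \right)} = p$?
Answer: $-1000968 + \frac{\sqrt{119}}{3} \approx -1.001 \cdot 10^{6}$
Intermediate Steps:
$v{\left(W \right)} = \frac{\sqrt{15 + W}}{3}$
$c{\left(a \right)} = - 80 a^{2}$ ($c{\left(a \right)} = - 2 \cdot 40 a^{2} = - 80 a^{2}$)
$38712 + \left(\left(c{\left(-114 \right)} + f{\left(124,L{\left(-6 \right)} \right)}\right) + v{\left(104 \right)}\right) = 38712 + \left(\left(- 80 \left(-114\right)^{2} + 0\right) + \frac{\sqrt{15 + 104}}{3}\right) = 38712 + \left(\left(\left(-80\right) 12996 + 0\right) + \frac{\sqrt{119}}{3}\right) = 38712 + \left(\left(-1039680 + 0\right) + \frac{\sqrt{119}}{3}\right) = 38712 - \left(1039680 - \frac{\sqrt{119}}{3}\right) = -1000968 + \frac{\sqrt{119}}{3}$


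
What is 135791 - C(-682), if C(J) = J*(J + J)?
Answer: -794457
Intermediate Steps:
C(J) = 2*J² (C(J) = J*(2*J) = 2*J²)
135791 - C(-682) = 135791 - 2*(-682)² = 135791 - 2*465124 = 135791 - 1*930248 = 135791 - 930248 = -794457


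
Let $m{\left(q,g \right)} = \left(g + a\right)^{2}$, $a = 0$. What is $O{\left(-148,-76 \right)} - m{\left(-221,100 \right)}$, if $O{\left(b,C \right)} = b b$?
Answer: $11904$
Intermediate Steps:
$O{\left(b,C \right)} = b^{2}$
$m{\left(q,g \right)} = g^{2}$ ($m{\left(q,g \right)} = \left(g + 0\right)^{2} = g^{2}$)
$O{\left(-148,-76 \right)} - m{\left(-221,100 \right)} = \left(-148\right)^{2} - 100^{2} = 21904 - 10000 = 11904$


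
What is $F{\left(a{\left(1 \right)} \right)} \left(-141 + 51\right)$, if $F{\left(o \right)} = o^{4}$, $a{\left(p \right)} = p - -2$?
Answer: $-7290$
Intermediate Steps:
$a{\left(p \right)} = 2 + p$ ($a{\left(p \right)} = p + 2 = 2 + p$)
$F{\left(a{\left(1 \right)} \right)} \left(-141 + 51\right) = \left(2 + 1\right)^{4} \left(-141 + 51\right) = 3^{4} \left(-90\right) = 81 \left(-90\right) = -7290$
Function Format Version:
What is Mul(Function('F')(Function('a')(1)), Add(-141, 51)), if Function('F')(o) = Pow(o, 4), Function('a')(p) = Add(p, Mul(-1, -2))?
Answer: -7290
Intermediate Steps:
Function('a')(p) = Add(2, p) (Function('a')(p) = Add(p, 2) = Add(2, p))
Mul(Function('F')(Function('a')(1)), Add(-141, 51)) = Mul(Pow(Add(2, 1), 4), Add(-141, 51)) = Mul(Pow(3, 4), -90) = Mul(81, -90) = -7290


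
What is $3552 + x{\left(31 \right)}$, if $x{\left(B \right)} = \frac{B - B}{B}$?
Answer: $3552$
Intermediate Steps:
$x{\left(B \right)} = 0$ ($x{\left(B \right)} = \frac{0}{B} = 0$)
$3552 + x{\left(31 \right)} = 3552 + 0 = 3552$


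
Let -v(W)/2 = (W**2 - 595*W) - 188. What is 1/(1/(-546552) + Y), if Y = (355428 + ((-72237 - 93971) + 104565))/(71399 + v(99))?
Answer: 3440909208/5946985531 ≈ 0.57860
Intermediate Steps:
v(W) = 376 - 2*W**2 + 1190*W (v(W) = -2*((W**2 - 595*W) - 188) = -2*(-188 + W**2 - 595*W) = 376 - 2*W**2 + 1190*W)
Y = 293785/169983 (Y = (355428 + ((-72237 - 93971) + 104565))/(71399 + (376 - 2*99**2 + 1190*99)) = (355428 + (-166208 + 104565))/(71399 + (376 - 2*9801 + 117810)) = (355428 - 61643)/(71399 + (376 - 19602 + 117810)) = 293785/(71399 + 98584) = 293785/169983 ≈ 1.7283)
1/(1/(-546552) + Y) = 1/(1/(-546552) + 293785/169983) = 1/(-1/546552 + 293785/169983) = 1/(5946985531/3440909208) = 3440909208/5946985531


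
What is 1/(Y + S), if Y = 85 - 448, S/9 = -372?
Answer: -1/3711 ≈ -0.00026947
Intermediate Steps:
S = -3348 (S = 9*(-372) = -3348)
Y = -363
1/(Y + S) = 1/(-363 - 3348) = 1/(-3711) = -1/3711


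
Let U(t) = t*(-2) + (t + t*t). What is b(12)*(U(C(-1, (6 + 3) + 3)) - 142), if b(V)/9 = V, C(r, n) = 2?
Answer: -15120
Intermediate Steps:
b(V) = 9*V
U(t) = t² - t (U(t) = -2*t + (t + t²) = t² - t)
b(12)*(U(C(-1, (6 + 3) + 3)) - 142) = (9*12)*(2*(-1 + 2) - 142) = 108*(2*1 - 142) = 108*(2 - 142) = 108*(-140) = -15120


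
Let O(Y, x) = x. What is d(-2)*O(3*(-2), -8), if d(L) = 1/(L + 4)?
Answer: -4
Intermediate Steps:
d(L) = 1/(4 + L)
d(-2)*O(3*(-2), -8) = -8/(4 - 2) = -8/2 = (½)*(-8) = -4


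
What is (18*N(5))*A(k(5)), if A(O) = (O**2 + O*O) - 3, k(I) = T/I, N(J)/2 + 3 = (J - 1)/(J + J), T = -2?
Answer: 31356/125 ≈ 250.85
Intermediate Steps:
N(J) = -6 + (-1 + J)/J (N(J) = -6 + 2*((J - 1)/(J + J)) = -6 + 2*((-1 + J)/((2*J))) = -6 + 2*((-1 + J)*(1/(2*J))) = -6 + 2*((-1 + J)/(2*J)) = -6 + (-1 + J)/J)
k(I) = -2/I
A(O) = -3 + 2*O**2 (A(O) = (O**2 + O**2) - 3 = 2*O**2 - 3 = -3 + 2*O**2)
(18*N(5))*A(k(5)) = (18*(-5 - 1/5))*(-3 + 2*(-2/5)**2) = (18*(-26/5))*(-3 + 2*(4/25)) = -468*(-3 + 8/25)/5 = -468/5*(-67/25) = 31356/125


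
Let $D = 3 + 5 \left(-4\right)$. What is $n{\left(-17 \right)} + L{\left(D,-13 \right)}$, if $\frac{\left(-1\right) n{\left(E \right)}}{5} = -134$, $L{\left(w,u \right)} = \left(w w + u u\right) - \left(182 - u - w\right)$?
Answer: $916$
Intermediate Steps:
$D = -17$ ($D = 3 - 20 = -17$)
$L{\left(w,u \right)} = -182 + u + w + u^{2} + w^{2}$ ($L{\left(w,u \right)} = \left(w^{2} + u^{2}\right) - \left(182 - u - w\right) = \left(u^{2} + w^{2}\right) + \left(-182 + u + w\right) = -182 + u + w + u^{2} + w^{2}$)
$n{\left(E \right)} = 670$ ($n{\left(E \right)} = \left(-5\right) \left(-134\right) = 670$)
$n{\left(-17 \right)} + L{\left(D,-13 \right)} = 670 - \left(212 - 289 - 169\right) = 670 - -246 = 670 + 246 = 916$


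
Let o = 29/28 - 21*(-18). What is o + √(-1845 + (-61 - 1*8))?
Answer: 10613/28 + I*√1914 ≈ 379.04 + 43.749*I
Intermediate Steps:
o = 10613/28 (o = 29*(1/28) + 378 = 29/28 + 378 = 10613/28 ≈ 379.04)
o + √(-1845 + (-61 - 1*8)) = 10613/28 + √(-1845 + (-61 - 1*8)) = 10613/28 + √(-1845 + (-61 - 8)) = 10613/28 + √(-1845 - 69) = 10613/28 + √(-1914) = 10613/28 + I*√1914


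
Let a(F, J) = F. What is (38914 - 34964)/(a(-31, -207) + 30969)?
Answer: 1975/15469 ≈ 0.12767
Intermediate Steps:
(38914 - 34964)/(a(-31, -207) + 30969) = (38914 - 34964)/(-31 + 30969) = 3950/30938 = 3950*(1/30938) = 1975/15469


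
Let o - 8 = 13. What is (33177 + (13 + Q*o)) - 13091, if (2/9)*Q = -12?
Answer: 18965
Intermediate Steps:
o = 21 (o = 8 + 13 = 21)
Q = -54 (Q = (9/2)*(-12) = -54)
(33177 + (13 + Q*o)) - 13091 = (33177 + (13 - 54*21)) - 13091 = (33177 + (13 - 1134)) - 13091 = (33177 - 1121) - 13091 = 32056 - 13091 = 18965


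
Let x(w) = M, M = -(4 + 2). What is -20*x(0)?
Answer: 120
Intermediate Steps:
M = -6 (M = -1*6 = -6)
x(w) = -6
-20*x(0) = -20*(-6) = 120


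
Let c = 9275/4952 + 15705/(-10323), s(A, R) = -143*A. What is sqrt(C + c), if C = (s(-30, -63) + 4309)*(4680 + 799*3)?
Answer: sqrt(490823404553723235842)/2839972 ≈ 7801.0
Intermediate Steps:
C = 60855123 (C = (-143*(-30) + 4309)*(4680 + 799*3) = (4290 + 4309)*(4680 + 2397) = 8599*7077 = 60855123)
c = 1997185/5679944 (c = 9275*(1/4952) + 15705*(-1/10323) = 9275/4952 - 1745/1147 = 1997185/5679944 ≈ 0.35162)
sqrt(C + c) = sqrt(60855123 + 1997185/5679944) = sqrt(345653692750297/5679944) = sqrt(490823404553723235842)/2839972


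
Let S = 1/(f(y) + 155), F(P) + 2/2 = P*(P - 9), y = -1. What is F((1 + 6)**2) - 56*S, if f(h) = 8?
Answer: 319261/163 ≈ 1958.7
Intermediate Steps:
F(P) = -1 + P*(-9 + P) (F(P) = -1 + P*(P - 9) = -1 + P*(-9 + P))
S = 1/163 (S = 1/(8 + 155) = 1/163 ≈ 0.0061350)
F((1 + 6)**2) - 56*S = (-1 + ((1 + 6)**2)**2 - 9*(1 + 6)**2) - 56*1/163 = (-1 + (7**2)**2 - 9*7**2) - 56/163 = (-1 + 49**2 - 9*49) - 56/163 = (-1 + 2401 - 441) - 56/163 = 1959 - 56/163 = 319261/163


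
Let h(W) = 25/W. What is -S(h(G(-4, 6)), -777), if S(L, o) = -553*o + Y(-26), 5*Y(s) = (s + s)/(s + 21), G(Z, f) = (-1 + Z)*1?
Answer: -10742077/25 ≈ -4.2968e+5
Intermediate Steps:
G(Z, f) = -1 + Z
Y(s) = 2*s/(5*(21 + s)) (Y(s) = ((s + s)/(s + 21))/5 = ((2*s)/(21 + s))/5 = (2*s/(21 + s))/5 = 2*s/(5*(21 + s)))
S(L, o) = 52/25 - 553*o (S(L, o) = -553*o + (⅖)*(-26)/(21 - 26) = -553*o + (⅖)*(-26)/(-5) = -553*o + (⅖)*(-26)*(-⅕) = -553*o + 52/25 = 52/25 - 553*o)
-S(h(G(-4, 6)), -777) = -(52/25 - 553*(-777)) = -(52/25 + 429681) = -1*10742077/25 = -10742077/25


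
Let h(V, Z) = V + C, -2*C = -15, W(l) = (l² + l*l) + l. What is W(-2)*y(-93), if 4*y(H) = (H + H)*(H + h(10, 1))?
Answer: 42129/2 ≈ 21065.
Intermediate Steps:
W(l) = l + 2*l² (W(l) = (l² + l²) + l = 2*l² + l = l + 2*l²)
C = 15/2 (C = -½*(-15) = 15/2 ≈ 7.5000)
h(V, Z) = 15/2 + V (h(V, Z) = V + 15/2 = 15/2 + V)
y(H) = H*(35/2 + H)/2 (y(H) = ((H + H)*(H + (15/2 + 10)))/4 = ((2*H)*(H + 35/2))/4 = ((2*H)*(35/2 + H))/4 = (2*H*(35/2 + H))/4 = H*(35/2 + H)/2)
W(-2)*y(-93) = (-2*(1 + 2*(-2)))*((¼)*(-93)*(35 + 2*(-93))) = (-2*(1 - 4))*((¼)*(-93)*(35 - 186)) = (-2*(-3))*((¼)*(-93)*(-151)) = 6*(14043/4) = 42129/2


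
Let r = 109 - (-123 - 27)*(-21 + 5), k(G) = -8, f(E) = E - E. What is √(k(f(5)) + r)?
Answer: 11*I*√19 ≈ 47.948*I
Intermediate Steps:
f(E) = 0
r = -2291 (r = 109 - (-150)*(-16) = 109 - 1*2400 = 109 - 2400 = -2291)
√(k(f(5)) + r) = √(-8 - 2291) = √(-2299) = 11*I*√19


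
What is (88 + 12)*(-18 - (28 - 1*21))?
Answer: -2500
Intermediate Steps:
(88 + 12)*(-18 - (28 - 1*21)) = 100*(-18 - (28 - 21)) = 100*(-18 - 1*7) = 100*(-18 - 7) = 100*(-25) = -2500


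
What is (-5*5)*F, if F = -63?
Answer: 1575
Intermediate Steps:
(-5*5)*F = -5*5*(-63) = -25*(-63) = 1575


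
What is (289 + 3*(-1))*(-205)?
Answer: -58630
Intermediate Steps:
(289 + 3*(-1))*(-205) = (289 - 3)*(-205) = 286*(-205) = -58630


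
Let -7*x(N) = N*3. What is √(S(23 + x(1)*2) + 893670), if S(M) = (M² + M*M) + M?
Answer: √43838965/7 ≈ 945.87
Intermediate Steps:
x(N) = -3*N/7 (x(N) = -N*3/7 = -3*N/7)
S(M) = M + 2*M² (S(M) = (M² + M²) + M = 2*M² + M = M + 2*M²)
√(S(23 + x(1)*2) + 893670) = √((23 - 3/7*1*2)*(1 + 2*(23 - 3/7*1*2)) + 893670) = √((23 - 3/7*2)*(1 + 2*(23 - 3/7*2)) + 893670) = √((23 - 6/7)*(1 + 2*(23 - 6/7)) + 893670) = √(155*(1 + 2*(155/7))/7 + 893670) = √(155*(1 + 310/7)/7 + 893670) = √((155/7)*(317/7) + 893670) = √(49135/49 + 893670) = √(43838965/49) = √43838965/7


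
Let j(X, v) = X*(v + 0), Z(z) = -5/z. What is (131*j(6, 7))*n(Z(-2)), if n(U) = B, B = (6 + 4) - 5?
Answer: 27510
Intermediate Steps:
B = 5 (B = 10 - 5 = 5)
j(X, v) = X*v
n(U) = 5
(131*j(6, 7))*n(Z(-2)) = (131*(6*7))*5 = (131*42)*5 = 5502*5 = 27510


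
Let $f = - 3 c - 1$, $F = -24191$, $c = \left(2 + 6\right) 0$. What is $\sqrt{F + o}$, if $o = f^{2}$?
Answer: $i \sqrt{24190} \approx 155.53 i$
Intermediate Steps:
$c = 0$ ($c = 8 \cdot 0 = 0$)
$f = -1$ ($f = \left(-3\right) 0 - 1 = 0 - 1 = -1$)
$o = 1$ ($o = \left(-1\right)^{2} = 1$)
$\sqrt{F + o} = \sqrt{-24191 + 1} = \sqrt{-24190} = i \sqrt{24190}$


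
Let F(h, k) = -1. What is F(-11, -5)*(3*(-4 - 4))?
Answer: 24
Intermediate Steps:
F(-11, -5)*(3*(-4 - 4)) = -3*(-4 - 4) = -3*(-8) = -1*(-24) = 24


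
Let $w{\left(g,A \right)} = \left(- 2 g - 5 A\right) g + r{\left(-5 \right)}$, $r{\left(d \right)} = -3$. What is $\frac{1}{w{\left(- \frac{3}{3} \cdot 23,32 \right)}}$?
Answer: $\frac{1}{2619} \approx 0.00038183$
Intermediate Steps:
$w{\left(g,A \right)} = -3 + g \left(- 5 A - 2 g\right)$ ($w{\left(g,A \right)} = \left(- 2 g - 5 A\right) g - 3 = \left(- 5 A - 2 g\right) g - 3 = g \left(- 5 A - 2 g\right) - 3 = -3 + g \left(- 5 A - 2 g\right)$)
$\frac{1}{w{\left(- \frac{3}{3} \cdot 23,32 \right)}} = \frac{1}{-3 - 2 \left(- \frac{3}{3} \cdot 23\right)^{2} - 160 - \frac{3}{3} \cdot 23} = \frac{1}{-3 - 2 \left(\left(-3\right) \frac{1}{3} \cdot 23\right)^{2} - 160 \left(-3\right) \frac{1}{3} \cdot 23} = \frac{1}{-3 - 2 \left(\left(-1\right) 23\right)^{2} - 160 \left(\left(-1\right) 23\right)} = \frac{1}{-3 - 2 \left(-23\right)^{2} - 160 \left(-23\right)} = \frac{1}{-3 - 1058 + 3680} = \frac{1}{2619}$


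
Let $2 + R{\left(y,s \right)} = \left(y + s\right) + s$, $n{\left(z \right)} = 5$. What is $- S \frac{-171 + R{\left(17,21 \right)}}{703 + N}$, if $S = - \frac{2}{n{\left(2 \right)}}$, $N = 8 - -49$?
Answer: $- \frac{3}{50} \approx -0.06$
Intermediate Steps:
$N = 57$ ($N = 8 + 49 = 57$)
$R{\left(y,s \right)} = -2 + y + 2 s$ ($R{\left(y,s \right)} = -2 + \left(\left(y + s\right) + s\right) = -2 + \left(\left(s + y\right) + s\right) = -2 + \left(y + 2 s\right) = -2 + y + 2 s$)
$S = - \frac{2}{5} \approx -0.4$
$- S \frac{-171 + R{\left(17,21 \right)}}{703 + N} = \left(-1\right) \left(- \frac{2}{5}\right) \frac{-171 + \left(-2 + 17 + 2 \cdot 21\right)}{703 + 57} = \frac{2 \frac{-171 + \left(-2 + 17 + 42\right)}{760}}{5} = \frac{2 \left(-171 + 57\right) \frac{1}{760}}{5} = \frac{2 \left(\left(-114\right) \frac{1}{760}\right)}{5} = \frac{2}{5} \left(- \frac{3}{20}\right) = - \frac{3}{50}$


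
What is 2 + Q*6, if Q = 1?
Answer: 8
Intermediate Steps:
2 + Q*6 = 2 + 1*6 = 2 + 6 = 8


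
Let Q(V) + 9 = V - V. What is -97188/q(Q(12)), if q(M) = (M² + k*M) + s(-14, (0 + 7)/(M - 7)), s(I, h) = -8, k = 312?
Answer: 97188/2735 ≈ 35.535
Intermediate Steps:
Q(V) = -9 (Q(V) = -9 + (V - V) = -9 + 0 = -9)
q(M) = -8 + M² + 312*M (q(M) = (M² + 312*M) - 8 = -8 + M² + 312*M)
-97188/q(Q(12)) = -97188/(-8 + (-9)² + 312*(-9)) = -97188/(-8 + 81 - 2808) = -97188/(-2735) = -97188*(-1/2735) = 97188/2735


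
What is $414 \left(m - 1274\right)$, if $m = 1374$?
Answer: $41400$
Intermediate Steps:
$414 \left(m - 1274\right) = 414 \left(1374 - 1274\right) = 414 \cdot 100 = 41400$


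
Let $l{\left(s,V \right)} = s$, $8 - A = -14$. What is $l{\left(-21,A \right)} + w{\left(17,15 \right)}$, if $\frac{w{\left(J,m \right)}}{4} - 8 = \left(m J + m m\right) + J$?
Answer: $1999$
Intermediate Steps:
$A = 22$ ($A = 8 - -14 = 8 + 14 = 22$)
$w{\left(J,m \right)} = 32 + 4 J + 4 m^{2} + 4 J m$ ($w{\left(J,m \right)} = 32 + 4 \left(\left(m J + m m\right) + J\right) = 32 + 4 \left(\left(J m + m^{2}\right) + J\right) = 32 + 4 \left(\left(m^{2} + J m\right) + J\right) = 32 + 4 \left(J + m^{2} + J m\right) = 32 + \left(4 J + 4 m^{2} + 4 J m\right) = 32 + 4 J + 4 m^{2} + 4 J m$)
$l{\left(-21,A \right)} + w{\left(17,15 \right)} = -21 + \left(32 + 4 \cdot 17 + 4 \cdot 15^{2} + 4 \cdot 17 \cdot 15\right) = -21 + \left(32 + 68 + 4 \cdot 225 + 1020\right) = -21 + \left(32 + 68 + 900 + 1020\right) = -21 + 2020 = 1999$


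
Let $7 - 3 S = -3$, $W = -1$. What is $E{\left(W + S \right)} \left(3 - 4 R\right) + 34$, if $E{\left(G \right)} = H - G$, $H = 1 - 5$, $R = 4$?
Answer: $\frac{349}{3} \approx 116.33$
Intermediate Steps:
$S = \frac{10}{3}$ ($S = \frac{7}{3} - -1 = \frac{7}{3} + 1 = \frac{10}{3} \approx 3.3333$)
$H = -4$
$E{\left(G \right)} = -4 - G$
$E{\left(W + S \right)} \left(3 - 4 R\right) + 34 = \left(-4 - \left(-1 + \frac{10}{3}\right)\right) \left(3 - 16\right) + 34 = \left(-4 - \frac{7}{3}\right) \left(3 - 16\right) + 34 = \left(-4 - \frac{7}{3}\right) \left(-13\right) + 34 = \left(- \frac{19}{3}\right) \left(-13\right) + 34 = \frac{247}{3} + 34 = \frac{349}{3}$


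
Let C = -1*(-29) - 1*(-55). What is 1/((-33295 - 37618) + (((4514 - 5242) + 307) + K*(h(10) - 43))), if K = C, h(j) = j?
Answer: -1/74106 ≈ -1.3494e-5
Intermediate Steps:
C = 84 (C = 29 + 55 = 84)
K = 84
1/((-33295 - 37618) + (((4514 - 5242) + 307) + K*(h(10) - 43))) = 1/((-33295 - 37618) + (((4514 - 5242) + 307) + 84*(10 - 43))) = 1/(-70913 + ((-728 + 307) + 84*(-33))) = 1/(-70913 + (-421 - 2772)) = 1/(-70913 - 3193) = 1/(-74106) = -1/74106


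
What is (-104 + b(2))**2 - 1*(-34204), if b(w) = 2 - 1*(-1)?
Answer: 44405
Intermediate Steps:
b(w) = 3 (b(w) = 2 + 1 = 3)
(-104 + b(2))**2 - 1*(-34204) = (-104 + 3)**2 - 1*(-34204) = (-101)**2 + 34204 = 10201 + 34204 = 44405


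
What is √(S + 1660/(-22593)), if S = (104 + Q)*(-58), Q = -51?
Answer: I*√1569141281406/22593 ≈ 55.444*I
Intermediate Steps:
S = -3074 (S = (104 - 51)*(-58) = 53*(-58) = -3074)
√(S + 1660/(-22593)) = √(-3074 + 1660/(-22593)) = √(-3074 + 1660*(-1/22593)) = √(-3074 - 1660/22593) = √(-69452542/22593) = I*√1569141281406/22593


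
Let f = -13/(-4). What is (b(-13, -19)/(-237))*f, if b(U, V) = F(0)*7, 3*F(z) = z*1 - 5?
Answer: 455/2844 ≈ 0.15999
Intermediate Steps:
F(z) = -5/3 + z/3 (F(z) = (z*1 - 5)/3 = (z - 5)/3 = (-5 + z)/3 = -5/3 + z/3)
b(U, V) = -35/3 (b(U, V) = (-5/3 + (⅓)*0)*7 = (-5/3 + 0)*7 = -5/3*7 = -35/3)
f = 13/4 (f = -13*(-¼) = 13/4 ≈ 3.2500)
(b(-13, -19)/(-237))*f = -35/3/(-237)*(13/4) = -35/3*(-1/237)*(13/4) = (35/711)*(13/4) = 455/2844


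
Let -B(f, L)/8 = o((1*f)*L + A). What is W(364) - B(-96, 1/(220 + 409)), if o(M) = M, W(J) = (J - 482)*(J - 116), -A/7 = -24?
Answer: -17562448/629 ≈ -27921.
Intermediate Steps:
A = 168 (A = -7*(-24) = 168)
W(J) = (-482 + J)*(-116 + J)
B(f, L) = -1344 - 8*L*f (B(f, L) = -8*((1*f)*L + 168) = -8*(f*L + 168) = -8*(L*f + 168) = -8*(168 + L*f) = -1344 - 8*L*f)
W(364) - B(-96, 1/(220 + 409)) = (55912 + 364² - 598*364) - (-1344 - 8*(-96)/(220 + 409)) = (55912 + 132496 - 217672) - (-1344 - 8*(-96)/629) = -29264 - (-1344 - 8*1/629*(-96)) = -29264 - (-1344 + 768/629) = -29264 - 1*(-844608/629) = -29264 + 844608/629 = -17562448/629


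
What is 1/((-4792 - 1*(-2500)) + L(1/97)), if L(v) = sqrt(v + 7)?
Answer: -55581/127391482 - sqrt(16490)/254782964 ≈ -0.00043680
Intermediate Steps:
L(v) = sqrt(7 + v)
1/((-4792 - 1*(-2500)) + L(1/97)) = 1/((-4792 - 1*(-2500)) + sqrt(7 + 1/97)) = 1/((-4792 + 2500) + sqrt(7 + 1/97)) = 1/(-2292 + sqrt(680/97)) = 1/(-2292 + 2*sqrt(16490)/97)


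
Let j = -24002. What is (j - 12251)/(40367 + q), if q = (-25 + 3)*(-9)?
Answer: -5179/5795 ≈ -0.89370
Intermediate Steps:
q = 198 (q = -22*(-9) = 198)
(j - 12251)/(40367 + q) = (-24002 - 12251)/(40367 + 198) = -36253/40565 = -36253*1/40565 = -5179/5795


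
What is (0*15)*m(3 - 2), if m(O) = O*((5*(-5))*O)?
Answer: 0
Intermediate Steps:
m(O) = -25*O² (m(O) = O*(-25*O) = -25*O²)
(0*15)*m(3 - 2) = (0*15)*(-25*(3 - 2)²) = 0*(-25*1²) = 0*(-25*1) = 0*(-25) = 0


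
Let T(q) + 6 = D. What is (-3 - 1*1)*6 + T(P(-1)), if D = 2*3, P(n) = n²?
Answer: -24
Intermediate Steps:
D = 6
T(q) = 0 (T(q) = -6 + 6 = 0)
(-3 - 1*1)*6 + T(P(-1)) = (-3 - 1*1)*6 + 0 = (-3 - 1)*6 + 0 = -4*6 + 0 = -24 + 0 = -24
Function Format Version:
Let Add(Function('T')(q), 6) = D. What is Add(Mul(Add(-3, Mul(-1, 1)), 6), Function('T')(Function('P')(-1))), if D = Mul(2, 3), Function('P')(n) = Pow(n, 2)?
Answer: -24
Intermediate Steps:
D = 6
Function('T')(q) = 0 (Function('T')(q) = Add(-6, 6) = 0)
Add(Mul(Add(-3, Mul(-1, 1)), 6), Function('T')(Function('P')(-1))) = Add(Mul(Add(-3, Mul(-1, 1)), 6), 0) = Add(Mul(Add(-3, -1), 6), 0) = Add(Mul(-4, 6), 0) = Add(-24, 0) = -24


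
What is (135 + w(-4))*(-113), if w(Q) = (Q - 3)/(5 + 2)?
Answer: -15142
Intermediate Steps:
w(Q) = -3/7 + Q/7 (w(Q) = (-3 + Q)/7 = (-3 + Q)*(1/7) = -3/7 + Q/7)
(135 + w(-4))*(-113) = (135 + (-3/7 + (1/7)*(-4)))*(-113) = (135 + (-3/7 - 4/7))*(-113) = (135 - 1)*(-113) = 134*(-113) = -15142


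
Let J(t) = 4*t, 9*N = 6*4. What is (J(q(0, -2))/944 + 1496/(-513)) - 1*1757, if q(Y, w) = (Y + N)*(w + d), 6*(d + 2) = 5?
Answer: -53268466/30267 ≈ -1760.0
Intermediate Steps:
d = -7/6 (d = -2 + (⅙)*5 = -2 + ⅚ = -7/6 ≈ -1.1667)
N = 8/3 (N = (6*4)/9 = (⅑)*24 = 8/3 ≈ 2.6667)
q(Y, w) = (-7/6 + w)*(8/3 + Y) (q(Y, w) = (Y + 8/3)*(w - 7/6) = (8/3 + Y)*(-7/6 + w) = (-7/6 + w)*(8/3 + Y))
(J(q(0, -2))/944 + 1496/(-513)) - 1*1757 = ((4*(-28/9 - 7/6*0 + (8/3)*(-2) + 0*(-2)))/944 + 1496/(-513)) - 1*1757 = ((4*(-28/9 + 0 - 16/3 + 0))*(1/944) + 1496*(-1/513)) - 1757 = ((4*(-76/9))*(1/944) - 1496/513) - 1757 = (-304/9*1/944 - 1496/513) - 1757 = (-19/531 - 1496/513) - 1757 = -89347/30267 - 1757 = -53268466/30267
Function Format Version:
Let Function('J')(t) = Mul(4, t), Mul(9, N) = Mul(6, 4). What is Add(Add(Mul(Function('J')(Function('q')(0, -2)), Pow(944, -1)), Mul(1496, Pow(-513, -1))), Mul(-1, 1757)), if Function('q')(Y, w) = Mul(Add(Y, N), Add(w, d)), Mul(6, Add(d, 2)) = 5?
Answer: Rational(-53268466, 30267) ≈ -1760.0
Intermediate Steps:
d = Rational(-7, 6) (d = Add(-2, Mul(Rational(1, 6), 5)) = Add(-2, Rational(5, 6)) = Rational(-7, 6) ≈ -1.1667)
N = Rational(8, 3) (N = Mul(Rational(1, 9), Mul(6, 4)) = Mul(Rational(1, 9), 24) = Rational(8, 3) ≈ 2.6667)
Function('q')(Y, w) = Mul(Add(Rational(-7, 6), w), Add(Rational(8, 3), Y)) (Function('q')(Y, w) = Mul(Add(Y, Rational(8, 3)), Add(w, Rational(-7, 6))) = Mul(Add(Rational(8, 3), Y), Add(Rational(-7, 6), w)) = Mul(Add(Rational(-7, 6), w), Add(Rational(8, 3), Y)))
Add(Add(Mul(Function('J')(Function('q')(0, -2)), Pow(944, -1)), Mul(1496, Pow(-513, -1))), Mul(-1, 1757)) = Add(Add(Mul(Mul(4, Add(Rational(-28, 9), Mul(Rational(-7, 6), 0), Mul(Rational(8, 3), -2), Mul(0, -2))), Pow(944, -1)), Mul(1496, Pow(-513, -1))), Mul(-1, 1757)) = Add(Add(Mul(Mul(4, Add(Rational(-28, 9), 0, Rational(-16, 3), 0)), Rational(1, 944)), Mul(1496, Rational(-1, 513))), -1757) = Add(Add(Mul(Mul(4, Rational(-76, 9)), Rational(1, 944)), Rational(-1496, 513)), -1757) = Add(Add(Mul(Rational(-304, 9), Rational(1, 944)), Rational(-1496, 513)), -1757) = Add(Add(Rational(-19, 531), Rational(-1496, 513)), -1757) = Add(Rational(-89347, 30267), -1757) = Rational(-53268466, 30267)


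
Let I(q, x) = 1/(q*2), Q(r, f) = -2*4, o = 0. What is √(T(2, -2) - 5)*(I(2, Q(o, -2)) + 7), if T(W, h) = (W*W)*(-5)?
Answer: 145*I/4 ≈ 36.25*I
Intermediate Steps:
Q(r, f) = -8
T(W, h) = -5*W² (T(W, h) = W²*(-5) = -5*W²)
I(q, x) = 1/(2*q) (I(q, x) = (½)/q = 1/(2*q))
√(T(2, -2) - 5)*(I(2, Q(o, -2)) + 7) = √(-5*2² - 5)*((½)/2 + 7) = √(-5*4 - 5)*((½)*(½) + 7) = √(-20 - 5)*(¼ + 7) = √(-25)*(29/4) = (5*I)*(29/4) = 145*I/4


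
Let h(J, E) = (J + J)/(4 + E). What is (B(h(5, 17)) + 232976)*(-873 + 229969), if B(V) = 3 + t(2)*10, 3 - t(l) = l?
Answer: 53376847944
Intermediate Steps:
h(J, E) = 2*J/(4 + E) (h(J, E) = (2*J)/(4 + E) = 2*J/(4 + E))
t(l) = 3 - l
B(V) = 13 (B(V) = 3 + (3 - 1*2)*10 = 3 + (3 - 2)*10 = 3 + 1*10 = 3 + 10 = 13)
(B(h(5, 17)) + 232976)*(-873 + 229969) = (13 + 232976)*(-873 + 229969) = 232989*229096 = 53376847944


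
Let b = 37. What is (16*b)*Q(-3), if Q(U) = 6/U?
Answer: -1184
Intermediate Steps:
(16*b)*Q(-3) = (16*37)*(6/(-3)) = 592*(6*(-⅓)) = 592*(-2) = -1184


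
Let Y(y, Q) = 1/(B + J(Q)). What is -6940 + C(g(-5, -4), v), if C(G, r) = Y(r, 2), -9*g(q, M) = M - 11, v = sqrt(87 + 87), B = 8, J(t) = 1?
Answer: -62459/9 ≈ -6939.9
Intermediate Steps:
v = sqrt(174) ≈ 13.191
g(q, M) = 11/9 - M/9 (g(q, M) = -(M - 11)/9 = -(-11 + M)/9 = 11/9 - M/9)
Y(y, Q) = 1/9 (Y(y, Q) = 1/(8 + 1) = 1/9)
C(G, r) = 1/9
-6940 + C(g(-5, -4), v) = -6940 + 1/9 = -62459/9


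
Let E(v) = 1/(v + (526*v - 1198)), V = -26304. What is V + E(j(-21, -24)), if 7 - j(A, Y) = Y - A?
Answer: -107109887/4072 ≈ -26304.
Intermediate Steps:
j(A, Y) = 7 + A - Y (j(A, Y) = 7 - (Y - A) = 7 + (A - Y) = 7 + A - Y)
E(v) = 1/(-1198 + 527*v) (E(v) = 1/(v + (-1198 + 526*v)) = 1/(-1198 + 527*v))
V + E(j(-21, -24)) = -26304 + 1/(-1198 + 527*(7 - 21 - 1*(-24))) = -26304 + 1/(-1198 + 527*(7 - 21 + 24)) = -26304 + 1/(-1198 + 527*10) = -26304 + 1/(-1198 + 5270) = -26304 + 1/4072 = -107109887/4072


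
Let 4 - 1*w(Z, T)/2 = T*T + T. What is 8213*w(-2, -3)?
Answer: -32852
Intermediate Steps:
w(Z, T) = 8 - 2*T - 2*T² (w(Z, T) = 8 - 2*(T*T + T) = 8 - 2*(T² + T) = 8 - 2*(T + T²) = 8 + (-2*T - 2*T²) = 8 - 2*T - 2*T²)
8213*w(-2, -3) = 8213*(8 - 2*(-3) - 2*(-3)²) = 8213*(8 + 6 - 2*9) = 8213*(8 + 6 - 18) = 8213*(-4) = -32852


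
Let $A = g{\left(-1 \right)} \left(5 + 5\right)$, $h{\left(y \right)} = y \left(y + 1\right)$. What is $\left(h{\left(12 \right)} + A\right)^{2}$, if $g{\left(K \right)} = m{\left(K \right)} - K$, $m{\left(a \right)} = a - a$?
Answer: $27556$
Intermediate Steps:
$m{\left(a \right)} = 0$
$g{\left(K \right)} = - K$ ($g{\left(K \right)} = 0 - K = - K$)
$h{\left(y \right)} = y \left(1 + y\right)$
$A = 10$ ($A = \left(-1\right) \left(-1\right) \left(5 + 5\right) = 1 \cdot 10 = 10$)
$\left(h{\left(12 \right)} + A\right)^{2} = \left(12 \left(1 + 12\right) + 10\right)^{2} = \left(12 \cdot 13 + 10\right)^{2} = \left(156 + 10\right)^{2} = 166^{2} = 27556$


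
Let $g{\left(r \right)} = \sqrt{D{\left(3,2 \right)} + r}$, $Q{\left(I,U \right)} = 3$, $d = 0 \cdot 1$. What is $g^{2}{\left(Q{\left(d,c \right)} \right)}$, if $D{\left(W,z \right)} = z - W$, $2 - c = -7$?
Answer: $2$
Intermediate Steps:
$d = 0$
$c = 9$ ($c = 2 - -7 = 2 + 7 = 9$)
$g{\left(r \right)} = \sqrt{-1 + r}$ ($g{\left(r \right)} = \sqrt{\left(2 - 3\right) + r} = \sqrt{-1 + r}$)
$g^{2}{\left(Q{\left(d,c \right)} \right)} = \left(\sqrt{-1 + 3}\right)^{2} = \left(\sqrt{2}\right)^{2} = 2$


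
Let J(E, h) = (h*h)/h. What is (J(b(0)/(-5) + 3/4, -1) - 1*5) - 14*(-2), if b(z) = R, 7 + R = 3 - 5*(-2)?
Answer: 22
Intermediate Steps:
R = 6 (R = -7 + (3 - 5*(-2)) = -7 + (3 + 10) = -7 + 13 = 6)
b(z) = 6
J(E, h) = h (J(E, h) = h²/h = h)
(J(b(0)/(-5) + 3/4, -1) - 1*5) - 14*(-2) = (-1 - 1*5) - 14*(-2) = (-1 - 5) + 28 = -6 + 28 = 22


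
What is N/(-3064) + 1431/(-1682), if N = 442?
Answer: -1282007/1288412 ≈ -0.99503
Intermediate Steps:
N/(-3064) + 1431/(-1682) = 442/(-3064) + 1431/(-1682) = 442*(-1/3064) + 1431*(-1/1682) = -221/1532 - 1431/1682 = -1282007/1288412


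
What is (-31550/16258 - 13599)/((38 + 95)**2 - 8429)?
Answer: -55281023/37637270 ≈ -1.4688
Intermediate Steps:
(-31550/16258 - 13599)/((38 + 95)**2 - 8429) = (-31550*1/16258 - 13599)/(133**2 - 8429) = (-15775/8129 - 13599)/(17689 - 8429) = -110562046/8129/9260 = -110562046/8129*1/9260 = -55281023/37637270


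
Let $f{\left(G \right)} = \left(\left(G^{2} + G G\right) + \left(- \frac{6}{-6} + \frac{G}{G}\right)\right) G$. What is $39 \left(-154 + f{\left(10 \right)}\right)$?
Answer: $72774$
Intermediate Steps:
$f{\left(G \right)} = G \left(2 + 2 G^{2}\right)$ ($f{\left(G \right)} = \left(\left(G^{2} + G^{2}\right) + \left(\left(-6\right) \left(- \frac{1}{6}\right) + 1\right)\right) G = \left(2 G^{2} + \left(1 + 1\right)\right) G = \left(2 G^{2} + 2\right) G = \left(2 + 2 G^{2}\right) G = G \left(2 + 2 G^{2}\right)$)
$39 \left(-154 + f{\left(10 \right)}\right) = 39 \left(-154 + 2 \cdot 10 \left(1 + 10^{2}\right)\right) = 39 \left(-154 + 2 \cdot 10 \left(1 + 100\right)\right) = 39 \left(-154 + 2 \cdot 10 \cdot 101\right) = 39 \left(-154 + 2020\right) = 39 \cdot 1866 = 72774$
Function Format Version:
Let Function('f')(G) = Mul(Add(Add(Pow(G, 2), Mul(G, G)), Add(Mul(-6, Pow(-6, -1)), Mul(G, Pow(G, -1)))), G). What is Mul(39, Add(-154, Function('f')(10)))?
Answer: 72774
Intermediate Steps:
Function('f')(G) = Mul(G, Add(2, Mul(2, Pow(G, 2)))) (Function('f')(G) = Mul(Add(Add(Pow(G, 2), Pow(G, 2)), Add(Mul(-6, Rational(-1, 6)), 1)), G) = Mul(Add(Mul(2, Pow(G, 2)), Add(1, 1)), G) = Mul(Add(Mul(2, Pow(G, 2)), 2), G) = Mul(Add(2, Mul(2, Pow(G, 2))), G) = Mul(G, Add(2, Mul(2, Pow(G, 2)))))
Mul(39, Add(-154, Function('f')(10))) = Mul(39, Add(-154, Mul(2, 10, Add(1, Pow(10, 2))))) = Mul(39, Add(-154, Mul(2, 10, Add(1, 100)))) = Mul(39, Add(-154, Mul(2, 10, 101))) = Mul(39, Add(-154, 2020)) = Mul(39, 1866) = 72774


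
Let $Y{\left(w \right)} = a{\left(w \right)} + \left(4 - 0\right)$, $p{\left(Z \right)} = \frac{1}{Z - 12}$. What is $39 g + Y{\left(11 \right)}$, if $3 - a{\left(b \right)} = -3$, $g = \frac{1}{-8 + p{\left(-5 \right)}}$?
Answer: $\frac{707}{137} \approx 5.1606$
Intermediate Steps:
$p{\left(Z \right)} = \frac{1}{-12 + Z}$
$g = - \frac{17}{137}$ ($g = \frac{1}{-8 + \frac{1}{-12 - 5}} = \frac{1}{-8 + \frac{1}{-17}} = \frac{1}{-8 - \frac{1}{17}} = \frac{1}{- \frac{137}{17}} = - \frac{17}{137} \approx -0.12409$)
$a{\left(b \right)} = 6$ ($a{\left(b \right)} = 3 - -3 = 3 + 3 = 6$)
$Y{\left(w \right)} = 10$ ($Y{\left(w \right)} = 6 + \left(4 - 0\right) = 6 + \left(4 + 0\right) = 6 + 4 = 10$)
$39 g + Y{\left(11 \right)} = 39 \left(- \frac{17}{137}\right) + 10 = - \frac{663}{137} + 10 = \frac{707}{137}$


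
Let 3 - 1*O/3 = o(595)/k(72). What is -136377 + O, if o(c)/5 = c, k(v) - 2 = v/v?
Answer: -139343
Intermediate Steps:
k(v) = 3 (k(v) = 2 + v/v = 2 + 1 = 3)
o(c) = 5*c
O = -2966 (O = 9 - 3*5*595/3 = 9 - 8925/3 = 9 - 3*2975/3 = 9 - 2975 = -2966)
-136377 + O = -136377 - 2966 = -139343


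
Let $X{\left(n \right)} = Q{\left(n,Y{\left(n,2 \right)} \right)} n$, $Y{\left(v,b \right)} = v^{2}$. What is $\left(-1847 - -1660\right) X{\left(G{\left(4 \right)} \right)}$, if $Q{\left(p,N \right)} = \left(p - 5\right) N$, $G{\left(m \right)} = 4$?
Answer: $11968$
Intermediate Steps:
$Q{\left(p,N \right)} = N \left(-5 + p\right)$ ($Q{\left(p,N \right)} = \left(-5 + p\right) N = N \left(-5 + p\right)$)
$X{\left(n \right)} = n^{3} \left(-5 + n\right)$ ($X{\left(n \right)} = n^{2} \left(-5 + n\right) n = n^{3} \left(-5 + n\right)$)
$\left(-1847 - -1660\right) X{\left(G{\left(4 \right)} \right)} = \left(-1847 - -1660\right) 4^{3} \left(-5 + 4\right) = \left(-1847 + 1660\right) 64 \left(-1\right) = \left(-187\right) \left(-64\right) = 11968$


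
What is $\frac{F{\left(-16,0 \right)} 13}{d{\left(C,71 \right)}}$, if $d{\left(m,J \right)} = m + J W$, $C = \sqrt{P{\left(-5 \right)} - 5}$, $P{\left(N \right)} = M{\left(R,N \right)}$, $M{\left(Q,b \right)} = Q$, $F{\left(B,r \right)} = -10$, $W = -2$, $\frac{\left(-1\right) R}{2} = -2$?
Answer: $\frac{3692}{4033} + \frac{26 i}{4033} \approx 0.91545 + 0.0064468 i$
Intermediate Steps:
$R = 4$ ($R = \left(-2\right) \left(-2\right) = 4$)
$P{\left(N \right)} = 4$
$C = i$ ($C = \sqrt{4 - 5} = \sqrt{-1} = i \approx 1.0 i$)
$d{\left(m,J \right)} = m - 2 J$ ($d{\left(m,J \right)} = m + J \left(-2\right) = m - 2 J$)
$\frac{F{\left(-16,0 \right)} 13}{d{\left(C,71 \right)}} = \frac{\left(-10\right) 13}{i - 142} = - \frac{130}{i - 142} = - \frac{130}{-142 + i} = - 130 \frac{-142 - i}{20165} = - \frac{26 \left(-142 - i\right)}{4033}$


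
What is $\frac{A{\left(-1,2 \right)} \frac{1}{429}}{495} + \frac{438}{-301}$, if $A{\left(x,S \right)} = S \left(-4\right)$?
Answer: $- \frac{93013898}{63918855} \approx -1.4552$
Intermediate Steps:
$A{\left(x,S \right)} = - 4 S$
$\frac{A{\left(-1,2 \right)} \frac{1}{429}}{495} + \frac{438}{-301} = \frac{\left(-4\right) 2 \cdot \frac{1}{429}}{495} + \frac{438}{-301} = \left(-8\right) \frac{1}{429} \cdot \frac{1}{495} + 438 \left(- \frac{1}{301}\right) = \left(- \frac{8}{429}\right) \frac{1}{495} - \frac{438}{301} = - \frac{8}{212355} - \frac{438}{301} = - \frac{93013898}{63918855}$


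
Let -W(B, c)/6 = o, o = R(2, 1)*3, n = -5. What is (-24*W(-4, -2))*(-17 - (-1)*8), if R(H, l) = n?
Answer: 19440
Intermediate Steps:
R(H, l) = -5
o = -15 (o = -5*3 = -15)
W(B, c) = 90 (W(B, c) = -6*(-15) = 90)
(-24*W(-4, -2))*(-17 - (-1)*8) = (-24*90)*(-17 - (-1)*8) = -2160*(-17 - 1*(-8)) = -2160*(-17 + 8) = -2160*(-9) = 19440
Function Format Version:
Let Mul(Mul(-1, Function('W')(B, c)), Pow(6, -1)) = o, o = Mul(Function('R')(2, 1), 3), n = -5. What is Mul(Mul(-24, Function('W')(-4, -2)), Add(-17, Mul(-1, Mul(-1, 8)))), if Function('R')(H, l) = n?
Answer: 19440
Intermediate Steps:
Function('R')(H, l) = -5
o = -15 (o = Mul(-5, 3) = -15)
Function('W')(B, c) = 90 (Function('W')(B, c) = Mul(-6, -15) = 90)
Mul(Mul(-24, Function('W')(-4, -2)), Add(-17, Mul(-1, Mul(-1, 8)))) = Mul(Mul(-24, 90), Add(-17, Mul(-1, Mul(-1, 8)))) = Mul(-2160, Add(-17, Mul(-1, -8))) = Mul(-2160, Add(-17, 8)) = Mul(-2160, -9) = 19440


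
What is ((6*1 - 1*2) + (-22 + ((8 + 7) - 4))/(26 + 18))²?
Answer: 225/16 ≈ 14.063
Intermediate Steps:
((6*1 - 1*2) + (-22 + ((8 + 7) - 4))/(26 + 18))² = ((6 - 2) + (-22 + (15 - 4))/44)² = (4 + (-22 + 11)*(1/44))² = (4 - 11*1/44)² = (4 - ¼)² = (15/4)² = 225/16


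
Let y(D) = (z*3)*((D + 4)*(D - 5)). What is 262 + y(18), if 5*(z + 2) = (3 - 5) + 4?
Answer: -5554/5 ≈ -1110.8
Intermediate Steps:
z = -8/5 (z = -2 + ((3 - 5) + 4)/5 = -2 + (-2 + 4)/5 = -2 + (⅕)*2 = -2 + ⅖ = -8/5 ≈ -1.6000)
y(D) = -24*(-5 + D)*(4 + D)/5 (y(D) = (-8/5*3)*((D + 4)*(D - 5)) = -24*(4 + D)*(-5 + D)/5 = -24*(-5 + D)*(4 + D)/5)
262 + y(18) = 262 + (96 - 24/5*18² + (24/5)*18) = 262 + (96 - 24/5*324 + 432/5) = 262 + (96 - 7776/5 + 432/5) = 262 - 6864/5 = -5554/5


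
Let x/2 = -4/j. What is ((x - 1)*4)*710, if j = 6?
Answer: -19880/3 ≈ -6626.7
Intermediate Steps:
x = -4/3 (x = 2*(-4/6) = 2*(-4*⅙) = 2*(-⅔) = -4/3 ≈ -1.3333)
((x - 1)*4)*710 = ((-4/3 - 1)*4)*710 = -7/3*4*710 = -28/3*710 = -19880/3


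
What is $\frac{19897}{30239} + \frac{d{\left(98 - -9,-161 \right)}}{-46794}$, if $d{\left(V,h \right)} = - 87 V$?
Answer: $\frac{36744093}{42878902} \approx 0.85693$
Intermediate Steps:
$\frac{19897}{30239} + \frac{d{\left(98 - -9,-161 \right)}}{-46794} = \frac{19897}{30239} + \frac{\left(-87\right) \left(98 - -9\right)}{-46794} = 19897 \cdot \frac{1}{30239} + - 87 \left(98 + 9\right) \left(- \frac{1}{46794}\right) = \frac{19897}{30239} + \left(-87\right) 107 \left(- \frac{1}{46794}\right) = \frac{19897}{30239} - - \frac{3103}{15598} = \frac{19897}{30239} + \frac{3103}{15598} = \frac{36744093}{42878902}$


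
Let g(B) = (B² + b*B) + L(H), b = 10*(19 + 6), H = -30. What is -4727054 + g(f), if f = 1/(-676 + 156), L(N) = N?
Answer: -1278203643599/270400 ≈ -4.7271e+6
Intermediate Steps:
b = 250 (b = 10*25 = 250)
f = -1/520 (f = 1/(-520) = -1/520 ≈ -0.0019231)
g(B) = -30 + B² + 250*B (g(B) = (B² + 250*B) - 30 = -30 + B² + 250*B)
-4727054 + g(f) = -4727054 + (-30 + (-1/520)² + 250*(-1/520)) = -4727054 + (-30 + 1/270400 - 25/52) = -4727054 - 8241999/270400 = -1278203643599/270400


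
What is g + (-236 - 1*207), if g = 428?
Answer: -15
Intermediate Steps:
g + (-236 - 1*207) = 428 + (-236 - 1*207) = 428 + (-236 - 207) = 428 - 443 = -15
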